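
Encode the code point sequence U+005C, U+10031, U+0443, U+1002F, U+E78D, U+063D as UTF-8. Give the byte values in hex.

U+005C: 1-byte form → 5C.
U+10031: 4-byte form → F0 90 80 B1.
U+0443: 2-byte form → D1 83.
U+1002F: 4-byte form → F0 90 80 AF.
U+E78D: 3-byte form → EE 9E 8D.
U+063D: 2-byte form → D8 BD.
Concatenated (16 bytes): 5C F0 90 80 B1 D1 83 F0 90 80 AF EE 9E 8D D8 BD.

5C F0 90 80 B1 D1 83 F0 90 80 AF EE 9E 8D D8 BD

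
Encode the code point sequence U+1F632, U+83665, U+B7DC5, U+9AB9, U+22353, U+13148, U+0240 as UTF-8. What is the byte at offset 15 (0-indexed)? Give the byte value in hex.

0xF0

U+1F632 → 4-byte form F0 9F 98 B2 at offsets 0–3.
U+83665 → 4-byte form F2 83 99 A5 at offsets 4–7.
U+B7DC5 → 4-byte form F2 B7 B7 85 at offsets 8–11.
U+9AB9 → 3-byte form E9 AA B9 at offsets 12–14.
U+22353 → 4-byte form F0 A2 8D 93 at offsets 15–18.
Offset 15 falls in char 5's range; it's byte 1 of F0 A2 8D 93 = 0xF0.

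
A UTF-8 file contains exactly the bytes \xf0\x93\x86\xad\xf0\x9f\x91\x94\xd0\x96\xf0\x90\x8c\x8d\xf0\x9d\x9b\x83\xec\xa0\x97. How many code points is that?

Byte at offset 0: 0xF0 = 11110000 → 4-byte char (#1). Advance 4.
Byte at offset 4: 0xF0 = 11110000 → 4-byte char (#2). Advance 4.
Byte at offset 8: 0xD0 = 11010000 → 2-byte char (#3). Advance 2.
Byte at offset 10: 0xF0 = 11110000 → 4-byte char (#4). Advance 4.
Byte at offset 14: 0xF0 = 11110000 → 4-byte char (#5). Advance 4.
Byte at offset 18: 0xEC = 11101100 → 3-byte char (#6). Advance 3.
Reached end at offset 21 after 6 code points.

6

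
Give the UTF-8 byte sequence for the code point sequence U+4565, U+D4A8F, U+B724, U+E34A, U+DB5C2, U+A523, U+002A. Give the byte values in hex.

E4 95 A5 F3 94 AA 8F EB 9C A4 EE 8D 8A F3 9B 97 82 EA 94 A3 2A

U+4565: 3-byte form → E4 95 A5.
U+D4A8F: 4-byte form → F3 94 AA 8F.
U+B724: 3-byte form → EB 9C A4.
U+E34A: 3-byte form → EE 8D 8A.
U+DB5C2: 4-byte form → F3 9B 97 82.
U+A523: 3-byte form → EA 94 A3.
U+002A: 1-byte form → 2A.
Concatenated (21 bytes): E4 95 A5 F3 94 AA 8F EB 9C A4 EE 8D 8A F3 9B 97 82 EA 94 A3 2A.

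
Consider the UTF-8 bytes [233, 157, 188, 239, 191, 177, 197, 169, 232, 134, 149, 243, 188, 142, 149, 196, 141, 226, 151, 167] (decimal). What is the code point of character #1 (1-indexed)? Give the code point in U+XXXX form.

Offset 0: leading byte 0xE9 = 11101001 → 3-byte char #1 = E9 9D BC.
Leading byte 0xE9 = 11101001 matches 1110xxxx → 3-byte sequence.
Byte 1: 0xE9 = 11101001, payload 1001 (4 bits).
Byte 2: 0x9D = 10011101 (10xxxxxx ✓), payload 011101.
Byte 3: 0xBC = 10111100 (10xxxxxx ✓), payload 111100.
Concatenate: 1001011101111100 = 0x977C (16 bits → U+977C).

U+977C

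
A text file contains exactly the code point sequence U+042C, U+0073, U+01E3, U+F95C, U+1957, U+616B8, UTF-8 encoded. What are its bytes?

D0 AC 73 C7 A3 EF A5 9C E1 A5 97 F1 A1 9A B8

U+042C: 2-byte form → D0 AC.
U+0073: 1-byte form → 73.
U+01E3: 2-byte form → C7 A3.
U+F95C: 3-byte form → EF A5 9C.
U+1957: 3-byte form → E1 A5 97.
U+616B8: 4-byte form → F1 A1 9A B8.
Concatenated (15 bytes): D0 AC 73 C7 A3 EF A5 9C E1 A5 97 F1 A1 9A B8.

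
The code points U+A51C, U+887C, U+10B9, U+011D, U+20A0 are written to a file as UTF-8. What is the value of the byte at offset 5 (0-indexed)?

0xBC

U+A51C → 3-byte form EA 94 9C at offsets 0–2.
U+887C → 3-byte form E8 A1 BC at offsets 3–5.
Offset 5 falls in char 2's range; it's byte 3 of E8 A1 BC = 0xBC.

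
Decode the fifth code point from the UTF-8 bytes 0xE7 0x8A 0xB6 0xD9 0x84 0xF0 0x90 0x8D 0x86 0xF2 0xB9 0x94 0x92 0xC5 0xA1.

Offset 0: leading byte 0xE7 = 11100111 → 3-byte char #1 = E7 8A B6.
Offset 3: leading byte 0xD9 = 11011001 → 2-byte char #2 = D9 84.
Offset 5: leading byte 0xF0 = 11110000 → 4-byte char #3 = F0 90 8D 86.
Offset 9: leading byte 0xF2 = 11110010 → 4-byte char #4 = F2 B9 94 92.
Offset 13: leading byte 0xC5 = 11000101 → 2-byte char #5 = C5 A1.
Leading byte 0xC5 = 11000101 matches 110xxxxx → 2-byte sequence.
Byte 1: 0xC5 = 11000101, payload 00101 (5 bits).
Byte 2: 0xA1 = 10100001 (10xxxxxx ✓), payload 100001.
Concatenate: 00101100001 = 0x161 (11 bits → U+0161).

U+0161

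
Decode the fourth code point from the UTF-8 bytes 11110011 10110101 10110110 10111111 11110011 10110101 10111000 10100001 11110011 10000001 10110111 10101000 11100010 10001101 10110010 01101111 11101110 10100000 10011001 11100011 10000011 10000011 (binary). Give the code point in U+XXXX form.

Offset 0: leading byte 0xF3 = 11110011 → 4-byte char #1 = F3 B5 B6 BF.
Offset 4: leading byte 0xF3 = 11110011 → 4-byte char #2 = F3 B5 B8 A1.
Offset 8: leading byte 0xF3 = 11110011 → 4-byte char #3 = F3 81 B7 A8.
Offset 12: leading byte 0xE2 = 11100010 → 3-byte char #4 = E2 8D B2.
Leading byte 0xE2 = 11100010 matches 1110xxxx → 3-byte sequence.
Byte 1: 0xE2 = 11100010, payload 0010 (4 bits).
Byte 2: 0x8D = 10001101 (10xxxxxx ✓), payload 001101.
Byte 3: 0xB2 = 10110010 (10xxxxxx ✓), payload 110010.
Concatenate: 0010001101110010 = 0x2372 (16 bits → U+2372).

U+2372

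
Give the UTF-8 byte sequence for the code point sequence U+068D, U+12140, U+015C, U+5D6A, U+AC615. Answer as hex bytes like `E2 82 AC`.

DA 8D F0 92 85 80 C5 9C E5 B5 AA F2 AC 98 95

U+068D: 2-byte form → DA 8D.
U+12140: 4-byte form → F0 92 85 80.
U+015C: 2-byte form → C5 9C.
U+5D6A: 3-byte form → E5 B5 AA.
U+AC615: 4-byte form → F2 AC 98 95.
Concatenated (15 bytes): DA 8D F0 92 85 80 C5 9C E5 B5 AA F2 AC 98 95.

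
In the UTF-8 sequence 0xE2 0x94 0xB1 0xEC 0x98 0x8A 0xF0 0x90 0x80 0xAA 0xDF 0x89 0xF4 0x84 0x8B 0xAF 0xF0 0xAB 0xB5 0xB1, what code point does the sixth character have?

Offset 0: leading byte 0xE2 = 11100010 → 3-byte char #1 = E2 94 B1.
Offset 3: leading byte 0xEC = 11101100 → 3-byte char #2 = EC 98 8A.
Offset 6: leading byte 0xF0 = 11110000 → 4-byte char #3 = F0 90 80 AA.
Offset 10: leading byte 0xDF = 11011111 → 2-byte char #4 = DF 89.
Offset 12: leading byte 0xF4 = 11110100 → 4-byte char #5 = F4 84 8B AF.
Offset 16: leading byte 0xF0 = 11110000 → 4-byte char #6 = F0 AB B5 B1.
Leading byte 0xF0 = 11110000 matches 11110xxx → 4-byte sequence.
Byte 1: 0xF0 = 11110000, payload 000 (3 bits).
Byte 2: 0xAB = 10101011 (10xxxxxx ✓), payload 101011.
Byte 3: 0xB5 = 10110101 (10xxxxxx ✓), payload 110101.
Byte 4: 0xB1 = 10110001 (10xxxxxx ✓), payload 110001.
Concatenate: 000101011110101110001 = 0x2BD71 (21 bits → U+2BD71).

U+2BD71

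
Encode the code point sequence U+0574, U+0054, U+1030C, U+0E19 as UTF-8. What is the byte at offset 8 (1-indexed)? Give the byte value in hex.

0xE0

1-indexed offset 8 is 0-indexed offset 7.
U+0574 → 2-byte form D5 B4 at offsets 0–1.
U+0054 → 1-byte form 54 at offsets 2–2.
U+1030C → 4-byte form F0 90 8C 8C at offsets 3–6.
U+0E19 → 3-byte form E0 B8 99 at offsets 7–9.
Offset 7 falls in char 4's range; it's byte 1 of E0 B8 99 = 0xE0.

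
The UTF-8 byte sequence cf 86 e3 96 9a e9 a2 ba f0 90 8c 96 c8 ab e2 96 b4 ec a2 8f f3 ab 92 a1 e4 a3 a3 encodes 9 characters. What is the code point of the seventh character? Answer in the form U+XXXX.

Offset 0: leading byte 0xCF = 11001111 → 2-byte char #1 = CF 86.
Offset 2: leading byte 0xE3 = 11100011 → 3-byte char #2 = E3 96 9A.
Offset 5: leading byte 0xE9 = 11101001 → 3-byte char #3 = E9 A2 BA.
Offset 8: leading byte 0xF0 = 11110000 → 4-byte char #4 = F0 90 8C 96.
Offset 12: leading byte 0xC8 = 11001000 → 2-byte char #5 = C8 AB.
Offset 14: leading byte 0xE2 = 11100010 → 3-byte char #6 = E2 96 B4.
Offset 17: leading byte 0xEC = 11101100 → 3-byte char #7 = EC A2 8F.
Leading byte 0xEC = 11101100 matches 1110xxxx → 3-byte sequence.
Byte 1: 0xEC = 11101100, payload 1100 (4 bits).
Byte 2: 0xA2 = 10100010 (10xxxxxx ✓), payload 100010.
Byte 3: 0x8F = 10001111 (10xxxxxx ✓), payload 001111.
Concatenate: 1100100010001111 = 0xC88F (16 bits → U+C88F).

U+C88F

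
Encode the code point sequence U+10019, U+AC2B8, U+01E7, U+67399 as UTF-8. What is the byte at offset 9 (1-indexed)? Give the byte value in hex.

0xC7

1-indexed offset 9 is 0-indexed offset 8.
U+10019 → 4-byte form F0 90 80 99 at offsets 0–3.
U+AC2B8 → 4-byte form F2 AC 8A B8 at offsets 4–7.
U+01E7 → 2-byte form C7 A7 at offsets 8–9.
Offset 8 falls in char 3's range; it's byte 1 of C7 A7 = 0xC7.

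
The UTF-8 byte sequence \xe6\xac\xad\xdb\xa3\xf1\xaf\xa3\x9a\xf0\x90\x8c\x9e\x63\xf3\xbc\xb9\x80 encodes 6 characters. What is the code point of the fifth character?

U+0063

Offset 0: leading byte 0xE6 = 11100110 → 3-byte char #1 = E6 AC AD.
Offset 3: leading byte 0xDB = 11011011 → 2-byte char #2 = DB A3.
Offset 5: leading byte 0xF1 = 11110001 → 4-byte char #3 = F1 AF A3 9A.
Offset 9: leading byte 0xF0 = 11110000 → 4-byte char #4 = F0 90 8C 9E.
Offset 13: leading byte 0x63 = 01100011 → 1-byte char #5 = 63.
Leading byte 0x63 = 01100011 matches 0xxxxxxx → 1-byte sequence.
Byte 1: 0x63 = 01100011, payload 1100011 (7 bits).
Concatenate: 1100011 = 0x63 (7 bits → U+0063).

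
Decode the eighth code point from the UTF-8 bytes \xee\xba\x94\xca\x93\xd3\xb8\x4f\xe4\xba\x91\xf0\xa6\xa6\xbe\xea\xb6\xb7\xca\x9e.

U+029E

Offset 0: leading byte 0xEE = 11101110 → 3-byte char #1 = EE BA 94.
Offset 3: leading byte 0xCA = 11001010 → 2-byte char #2 = CA 93.
Offset 5: leading byte 0xD3 = 11010011 → 2-byte char #3 = D3 B8.
Offset 7: leading byte 0x4F = 01001111 → 1-byte char #4 = 4F.
Offset 8: leading byte 0xE4 = 11100100 → 3-byte char #5 = E4 BA 91.
Offset 11: leading byte 0xF0 = 11110000 → 4-byte char #6 = F0 A6 A6 BE.
Offset 15: leading byte 0xEA = 11101010 → 3-byte char #7 = EA B6 B7.
Offset 18: leading byte 0xCA = 11001010 → 2-byte char #8 = CA 9E.
Leading byte 0xCA = 11001010 matches 110xxxxx → 2-byte sequence.
Byte 1: 0xCA = 11001010, payload 01010 (5 bits).
Byte 2: 0x9E = 10011110 (10xxxxxx ✓), payload 011110.
Concatenate: 01010011110 = 0x29E (11 bits → U+029E).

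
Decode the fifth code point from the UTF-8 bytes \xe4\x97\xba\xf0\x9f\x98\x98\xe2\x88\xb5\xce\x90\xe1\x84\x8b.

Offset 0: leading byte 0xE4 = 11100100 → 3-byte char #1 = E4 97 BA.
Offset 3: leading byte 0xF0 = 11110000 → 4-byte char #2 = F0 9F 98 98.
Offset 7: leading byte 0xE2 = 11100010 → 3-byte char #3 = E2 88 B5.
Offset 10: leading byte 0xCE = 11001110 → 2-byte char #4 = CE 90.
Offset 12: leading byte 0xE1 = 11100001 → 3-byte char #5 = E1 84 8B.
Leading byte 0xE1 = 11100001 matches 1110xxxx → 3-byte sequence.
Byte 1: 0xE1 = 11100001, payload 0001 (4 bits).
Byte 2: 0x84 = 10000100 (10xxxxxx ✓), payload 000100.
Byte 3: 0x8B = 10001011 (10xxxxxx ✓), payload 001011.
Concatenate: 0001000100001011 = 0x110B (16 bits → U+110B).

U+110B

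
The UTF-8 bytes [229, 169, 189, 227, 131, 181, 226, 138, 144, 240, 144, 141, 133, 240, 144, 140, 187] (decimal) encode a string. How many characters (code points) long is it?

5

Byte at offset 0: 0xE5 = 11100101 → 3-byte char (#1). Advance 3.
Byte at offset 3: 0xE3 = 11100011 → 3-byte char (#2). Advance 3.
Byte at offset 6: 0xE2 = 11100010 → 3-byte char (#3). Advance 3.
Byte at offset 9: 0xF0 = 11110000 → 4-byte char (#4). Advance 4.
Byte at offset 13: 0xF0 = 11110000 → 4-byte char (#5). Advance 4.
Reached end at offset 17 after 5 code points.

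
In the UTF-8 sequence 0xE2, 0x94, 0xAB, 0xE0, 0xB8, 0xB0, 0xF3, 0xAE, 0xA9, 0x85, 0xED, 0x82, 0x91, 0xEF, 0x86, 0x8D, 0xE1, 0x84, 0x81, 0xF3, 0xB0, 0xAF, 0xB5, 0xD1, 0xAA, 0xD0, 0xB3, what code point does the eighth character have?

Offset 0: leading byte 0xE2 = 11100010 → 3-byte char #1 = E2 94 AB.
Offset 3: leading byte 0xE0 = 11100000 → 3-byte char #2 = E0 B8 B0.
Offset 6: leading byte 0xF3 = 11110011 → 4-byte char #3 = F3 AE A9 85.
Offset 10: leading byte 0xED = 11101101 → 3-byte char #4 = ED 82 91.
Offset 13: leading byte 0xEF = 11101111 → 3-byte char #5 = EF 86 8D.
Offset 16: leading byte 0xE1 = 11100001 → 3-byte char #6 = E1 84 81.
Offset 19: leading byte 0xF3 = 11110011 → 4-byte char #7 = F3 B0 AF B5.
Offset 23: leading byte 0xD1 = 11010001 → 2-byte char #8 = D1 AA.
Leading byte 0xD1 = 11010001 matches 110xxxxx → 2-byte sequence.
Byte 1: 0xD1 = 11010001, payload 10001 (5 bits).
Byte 2: 0xAA = 10101010 (10xxxxxx ✓), payload 101010.
Concatenate: 10001101010 = 0x46A (11 bits → U+046A).

U+046A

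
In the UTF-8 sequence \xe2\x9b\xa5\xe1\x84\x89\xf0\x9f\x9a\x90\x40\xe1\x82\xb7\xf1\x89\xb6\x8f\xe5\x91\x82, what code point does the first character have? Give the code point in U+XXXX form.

Offset 0: leading byte 0xE2 = 11100010 → 3-byte char #1 = E2 9B A5.
Leading byte 0xE2 = 11100010 matches 1110xxxx → 3-byte sequence.
Byte 1: 0xE2 = 11100010, payload 0010 (4 bits).
Byte 2: 0x9B = 10011011 (10xxxxxx ✓), payload 011011.
Byte 3: 0xA5 = 10100101 (10xxxxxx ✓), payload 100101.
Concatenate: 0010011011100101 = 0x26E5 (16 bits → U+26E5).

U+26E5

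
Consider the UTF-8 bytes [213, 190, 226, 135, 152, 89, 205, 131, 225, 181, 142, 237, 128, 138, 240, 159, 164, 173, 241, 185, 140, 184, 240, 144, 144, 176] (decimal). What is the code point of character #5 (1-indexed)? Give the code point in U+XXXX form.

U+1D4E

Offset 0: leading byte 0xD5 = 11010101 → 2-byte char #1 = D5 BE.
Offset 2: leading byte 0xE2 = 11100010 → 3-byte char #2 = E2 87 98.
Offset 5: leading byte 0x59 = 01011001 → 1-byte char #3 = 59.
Offset 6: leading byte 0xCD = 11001101 → 2-byte char #4 = CD 83.
Offset 8: leading byte 0xE1 = 11100001 → 3-byte char #5 = E1 B5 8E.
Leading byte 0xE1 = 11100001 matches 1110xxxx → 3-byte sequence.
Byte 1: 0xE1 = 11100001, payload 0001 (4 bits).
Byte 2: 0xB5 = 10110101 (10xxxxxx ✓), payload 110101.
Byte 3: 0x8E = 10001110 (10xxxxxx ✓), payload 001110.
Concatenate: 0001110101001110 = 0x1D4E (16 bits → U+1D4E).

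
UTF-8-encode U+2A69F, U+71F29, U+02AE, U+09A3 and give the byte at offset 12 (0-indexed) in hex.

0xA3

U+2A69F → 4-byte form F0 AA 9A 9F at offsets 0–3.
U+71F29 → 4-byte form F1 B1 BC A9 at offsets 4–7.
U+02AE → 2-byte form CA AE at offsets 8–9.
U+09A3 → 3-byte form E0 A6 A3 at offsets 10–12.
Offset 12 falls in char 4's range; it's byte 3 of E0 A6 A3 = 0xA3.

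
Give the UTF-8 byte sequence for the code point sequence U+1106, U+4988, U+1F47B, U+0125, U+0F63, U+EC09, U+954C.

U+1106: 3-byte form → E1 84 86.
U+4988: 3-byte form → E4 A6 88.
U+1F47B: 4-byte form → F0 9F 91 BB.
U+0125: 2-byte form → C4 A5.
U+0F63: 3-byte form → E0 BD A3.
U+EC09: 3-byte form → EE B0 89.
U+954C: 3-byte form → E9 95 8C.
Concatenated (21 bytes): E1 84 86 E4 A6 88 F0 9F 91 BB C4 A5 E0 BD A3 EE B0 89 E9 95 8C.

E1 84 86 E4 A6 88 F0 9F 91 BB C4 A5 E0 BD A3 EE B0 89 E9 95 8C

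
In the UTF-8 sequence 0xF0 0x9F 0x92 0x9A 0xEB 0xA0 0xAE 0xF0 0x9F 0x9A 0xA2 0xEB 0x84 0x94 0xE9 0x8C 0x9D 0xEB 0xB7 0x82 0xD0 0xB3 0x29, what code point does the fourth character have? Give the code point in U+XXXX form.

U+B114

Offset 0: leading byte 0xF0 = 11110000 → 4-byte char #1 = F0 9F 92 9A.
Offset 4: leading byte 0xEB = 11101011 → 3-byte char #2 = EB A0 AE.
Offset 7: leading byte 0xF0 = 11110000 → 4-byte char #3 = F0 9F 9A A2.
Offset 11: leading byte 0xEB = 11101011 → 3-byte char #4 = EB 84 94.
Leading byte 0xEB = 11101011 matches 1110xxxx → 3-byte sequence.
Byte 1: 0xEB = 11101011, payload 1011 (4 bits).
Byte 2: 0x84 = 10000100 (10xxxxxx ✓), payload 000100.
Byte 3: 0x94 = 10010100 (10xxxxxx ✓), payload 010100.
Concatenate: 1011000100010100 = 0xB114 (16 bits → U+B114).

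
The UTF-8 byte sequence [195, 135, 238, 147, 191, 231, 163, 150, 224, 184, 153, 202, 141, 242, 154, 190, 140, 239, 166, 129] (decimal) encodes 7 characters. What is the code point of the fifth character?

Offset 0: leading byte 0xC3 = 11000011 → 2-byte char #1 = C3 87.
Offset 2: leading byte 0xEE = 11101110 → 3-byte char #2 = EE 93 BF.
Offset 5: leading byte 0xE7 = 11100111 → 3-byte char #3 = E7 A3 96.
Offset 8: leading byte 0xE0 = 11100000 → 3-byte char #4 = E0 B8 99.
Offset 11: leading byte 0xCA = 11001010 → 2-byte char #5 = CA 8D.
Leading byte 0xCA = 11001010 matches 110xxxxx → 2-byte sequence.
Byte 1: 0xCA = 11001010, payload 01010 (5 bits).
Byte 2: 0x8D = 10001101 (10xxxxxx ✓), payload 001101.
Concatenate: 01010001101 = 0x28D (11 bits → U+028D).

U+028D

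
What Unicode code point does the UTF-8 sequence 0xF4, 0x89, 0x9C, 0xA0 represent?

Leading byte 0xF4 = 11110100 matches 11110xxx → 4-byte sequence.
Byte 1: 0xF4 = 11110100, payload 100 (3 bits).
Byte 2: 0x89 = 10001001 (10xxxxxx ✓), payload 001001.
Byte 3: 0x9C = 10011100 (10xxxxxx ✓), payload 011100.
Byte 4: 0xA0 = 10100000 (10xxxxxx ✓), payload 100000.
Concatenate: 100001001011100100000 = 0x109720 (21 bits → U+109720).

U+109720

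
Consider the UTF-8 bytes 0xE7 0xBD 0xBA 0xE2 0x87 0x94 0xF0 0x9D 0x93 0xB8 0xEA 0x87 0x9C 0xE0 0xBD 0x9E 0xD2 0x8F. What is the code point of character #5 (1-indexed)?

Offset 0: leading byte 0xE7 = 11100111 → 3-byte char #1 = E7 BD BA.
Offset 3: leading byte 0xE2 = 11100010 → 3-byte char #2 = E2 87 94.
Offset 6: leading byte 0xF0 = 11110000 → 4-byte char #3 = F0 9D 93 B8.
Offset 10: leading byte 0xEA = 11101010 → 3-byte char #4 = EA 87 9C.
Offset 13: leading byte 0xE0 = 11100000 → 3-byte char #5 = E0 BD 9E.
Leading byte 0xE0 = 11100000 matches 1110xxxx → 3-byte sequence.
Byte 1: 0xE0 = 11100000, payload 0000 (4 bits).
Byte 2: 0xBD = 10111101 (10xxxxxx ✓), payload 111101.
Byte 3: 0x9E = 10011110 (10xxxxxx ✓), payload 011110.
Concatenate: 0000111101011110 = 0xF5E (16 bits → U+0F5E).

U+0F5E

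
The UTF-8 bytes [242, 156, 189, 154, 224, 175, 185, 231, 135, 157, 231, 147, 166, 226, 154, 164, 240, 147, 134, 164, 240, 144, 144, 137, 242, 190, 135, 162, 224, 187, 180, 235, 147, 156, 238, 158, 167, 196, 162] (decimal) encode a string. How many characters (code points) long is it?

Byte at offset 0: 0xF2 = 11110010 → 4-byte char (#1). Advance 4.
Byte at offset 4: 0xE0 = 11100000 → 3-byte char (#2). Advance 3.
Byte at offset 7: 0xE7 = 11100111 → 3-byte char (#3). Advance 3.
Byte at offset 10: 0xE7 = 11100111 → 3-byte char (#4). Advance 3.
Byte at offset 13: 0xE2 = 11100010 → 3-byte char (#5). Advance 3.
Byte at offset 16: 0xF0 = 11110000 → 4-byte char (#6). Advance 4.
Byte at offset 20: 0xF0 = 11110000 → 4-byte char (#7). Advance 4.
Byte at offset 24: 0xF2 = 11110010 → 4-byte char (#8). Advance 4.
Byte at offset 28: 0xE0 = 11100000 → 3-byte char (#9). Advance 3.
Byte at offset 31: 0xEB = 11101011 → 3-byte char (#10). Advance 3.
Byte at offset 34: 0xEE = 11101110 → 3-byte char (#11). Advance 3.
Byte at offset 37: 0xC4 = 11000100 → 2-byte char (#12). Advance 2.
Reached end at offset 39 after 12 code points.

12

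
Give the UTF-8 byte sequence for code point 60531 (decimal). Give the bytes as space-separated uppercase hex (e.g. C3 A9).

U+EC73 = 0xEC73 = 60531 decimal. In range U+0800–U+FFFF → 3-byte form: 1110xxxx 10xxxxxx 10xxxxxx.
Binary (16 bits): 1110110001110011.
Split 4+6+6: 1110 | 110001 | 110011.
Byte 1: 11101110 = 0xEE.
Byte 2: 10110001 = 0xB1.
Byte 3: 10110011 = 0xB3.

EE B1 B3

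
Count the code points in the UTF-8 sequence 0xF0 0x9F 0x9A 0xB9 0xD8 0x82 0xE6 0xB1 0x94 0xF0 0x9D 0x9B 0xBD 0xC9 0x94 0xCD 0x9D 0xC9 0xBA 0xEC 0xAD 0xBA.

Byte at offset 0: 0xF0 = 11110000 → 4-byte char (#1). Advance 4.
Byte at offset 4: 0xD8 = 11011000 → 2-byte char (#2). Advance 2.
Byte at offset 6: 0xE6 = 11100110 → 3-byte char (#3). Advance 3.
Byte at offset 9: 0xF0 = 11110000 → 4-byte char (#4). Advance 4.
Byte at offset 13: 0xC9 = 11001001 → 2-byte char (#5). Advance 2.
Byte at offset 15: 0xCD = 11001101 → 2-byte char (#6). Advance 2.
Byte at offset 17: 0xC9 = 11001001 → 2-byte char (#7). Advance 2.
Byte at offset 19: 0xEC = 11101100 → 3-byte char (#8). Advance 3.
Reached end at offset 22 after 8 code points.

8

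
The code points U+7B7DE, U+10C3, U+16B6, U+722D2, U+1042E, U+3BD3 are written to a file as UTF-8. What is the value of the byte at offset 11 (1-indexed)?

1-indexed offset 11 is 0-indexed offset 10.
U+7B7DE → 4-byte form F1 BB 9F 9E at offsets 0–3.
U+10C3 → 3-byte form E1 83 83 at offsets 4–6.
U+16B6 → 3-byte form E1 9A B6 at offsets 7–9.
U+722D2 → 4-byte form F1 B2 8B 92 at offsets 10–13.
Offset 10 falls in char 4's range; it's byte 1 of F1 B2 8B 92 = 0xF1.

0xF1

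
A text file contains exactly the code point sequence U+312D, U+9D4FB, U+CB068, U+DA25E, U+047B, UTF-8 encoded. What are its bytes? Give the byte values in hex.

U+312D: 3-byte form → E3 84 AD.
U+9D4FB: 4-byte form → F2 9D 93 BB.
U+CB068: 4-byte form → F3 8B 81 A8.
U+DA25E: 4-byte form → F3 9A 89 9E.
U+047B: 2-byte form → D1 BB.
Concatenated (17 bytes): E3 84 AD F2 9D 93 BB F3 8B 81 A8 F3 9A 89 9E D1 BB.

E3 84 AD F2 9D 93 BB F3 8B 81 A8 F3 9A 89 9E D1 BB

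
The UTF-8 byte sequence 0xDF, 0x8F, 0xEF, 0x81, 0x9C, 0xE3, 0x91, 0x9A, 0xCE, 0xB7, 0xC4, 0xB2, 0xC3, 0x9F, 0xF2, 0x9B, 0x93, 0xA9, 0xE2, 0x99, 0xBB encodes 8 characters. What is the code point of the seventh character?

Offset 0: leading byte 0xDF = 11011111 → 2-byte char #1 = DF 8F.
Offset 2: leading byte 0xEF = 11101111 → 3-byte char #2 = EF 81 9C.
Offset 5: leading byte 0xE3 = 11100011 → 3-byte char #3 = E3 91 9A.
Offset 8: leading byte 0xCE = 11001110 → 2-byte char #4 = CE B7.
Offset 10: leading byte 0xC4 = 11000100 → 2-byte char #5 = C4 B2.
Offset 12: leading byte 0xC3 = 11000011 → 2-byte char #6 = C3 9F.
Offset 14: leading byte 0xF2 = 11110010 → 4-byte char #7 = F2 9B 93 A9.
Leading byte 0xF2 = 11110010 matches 11110xxx → 4-byte sequence.
Byte 1: 0xF2 = 11110010, payload 010 (3 bits).
Byte 2: 0x9B = 10011011 (10xxxxxx ✓), payload 011011.
Byte 3: 0x93 = 10010011 (10xxxxxx ✓), payload 010011.
Byte 4: 0xA9 = 10101001 (10xxxxxx ✓), payload 101001.
Concatenate: 010011011010011101001 = 0x9B4E9 (21 bits → U+9B4E9).

U+9B4E9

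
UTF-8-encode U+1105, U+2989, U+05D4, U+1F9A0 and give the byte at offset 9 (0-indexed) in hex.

U+1105 → 3-byte form E1 84 85 at offsets 0–2.
U+2989 → 3-byte form E2 A6 89 at offsets 3–5.
U+05D4 → 2-byte form D7 94 at offsets 6–7.
U+1F9A0 → 4-byte form F0 9F A6 A0 at offsets 8–11.
Offset 9 falls in char 4's range; it's byte 2 of F0 9F A6 A0 = 0x9F.

0x9F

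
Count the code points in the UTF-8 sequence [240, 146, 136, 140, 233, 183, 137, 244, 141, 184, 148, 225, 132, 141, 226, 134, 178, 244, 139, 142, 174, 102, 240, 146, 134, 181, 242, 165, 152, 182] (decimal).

Byte at offset 0: 0xF0 = 11110000 → 4-byte char (#1). Advance 4.
Byte at offset 4: 0xE9 = 11101001 → 3-byte char (#2). Advance 3.
Byte at offset 7: 0xF4 = 11110100 → 4-byte char (#3). Advance 4.
Byte at offset 11: 0xE1 = 11100001 → 3-byte char (#4). Advance 3.
Byte at offset 14: 0xE2 = 11100010 → 3-byte char (#5). Advance 3.
Byte at offset 17: 0xF4 = 11110100 → 4-byte char (#6). Advance 4.
Byte at offset 21: 0x66 = 01100110 → 1-byte char (#7). Advance 1.
Byte at offset 22: 0xF0 = 11110000 → 4-byte char (#8). Advance 4.
Byte at offset 26: 0xF2 = 11110010 → 4-byte char (#9). Advance 4.
Reached end at offset 30 after 9 code points.

9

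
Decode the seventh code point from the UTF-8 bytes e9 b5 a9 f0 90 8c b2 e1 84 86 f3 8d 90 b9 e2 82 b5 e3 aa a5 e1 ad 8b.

Offset 0: leading byte 0xE9 = 11101001 → 3-byte char #1 = E9 B5 A9.
Offset 3: leading byte 0xF0 = 11110000 → 4-byte char #2 = F0 90 8C B2.
Offset 7: leading byte 0xE1 = 11100001 → 3-byte char #3 = E1 84 86.
Offset 10: leading byte 0xF3 = 11110011 → 4-byte char #4 = F3 8D 90 B9.
Offset 14: leading byte 0xE2 = 11100010 → 3-byte char #5 = E2 82 B5.
Offset 17: leading byte 0xE3 = 11100011 → 3-byte char #6 = E3 AA A5.
Offset 20: leading byte 0xE1 = 11100001 → 3-byte char #7 = E1 AD 8B.
Leading byte 0xE1 = 11100001 matches 1110xxxx → 3-byte sequence.
Byte 1: 0xE1 = 11100001, payload 0001 (4 bits).
Byte 2: 0xAD = 10101101 (10xxxxxx ✓), payload 101101.
Byte 3: 0x8B = 10001011 (10xxxxxx ✓), payload 001011.
Concatenate: 0001101101001011 = 0x1B4B (16 bits → U+1B4B).

U+1B4B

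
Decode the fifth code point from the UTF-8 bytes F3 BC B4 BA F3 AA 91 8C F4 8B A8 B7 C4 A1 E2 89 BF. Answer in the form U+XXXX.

Offset 0: leading byte 0xF3 = 11110011 → 4-byte char #1 = F3 BC B4 BA.
Offset 4: leading byte 0xF3 = 11110011 → 4-byte char #2 = F3 AA 91 8C.
Offset 8: leading byte 0xF4 = 11110100 → 4-byte char #3 = F4 8B A8 B7.
Offset 12: leading byte 0xC4 = 11000100 → 2-byte char #4 = C4 A1.
Offset 14: leading byte 0xE2 = 11100010 → 3-byte char #5 = E2 89 BF.
Leading byte 0xE2 = 11100010 matches 1110xxxx → 3-byte sequence.
Byte 1: 0xE2 = 11100010, payload 0010 (4 bits).
Byte 2: 0x89 = 10001001 (10xxxxxx ✓), payload 001001.
Byte 3: 0xBF = 10111111 (10xxxxxx ✓), payload 111111.
Concatenate: 0010001001111111 = 0x227F (16 bits → U+227F).

U+227F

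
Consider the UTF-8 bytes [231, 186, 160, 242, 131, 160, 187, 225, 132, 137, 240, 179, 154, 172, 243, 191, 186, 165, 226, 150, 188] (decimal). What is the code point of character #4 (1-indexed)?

Offset 0: leading byte 0xE7 = 11100111 → 3-byte char #1 = E7 BA A0.
Offset 3: leading byte 0xF2 = 11110010 → 4-byte char #2 = F2 83 A0 BB.
Offset 7: leading byte 0xE1 = 11100001 → 3-byte char #3 = E1 84 89.
Offset 10: leading byte 0xF0 = 11110000 → 4-byte char #4 = F0 B3 9A AC.
Leading byte 0xF0 = 11110000 matches 11110xxx → 4-byte sequence.
Byte 1: 0xF0 = 11110000, payload 000 (3 bits).
Byte 2: 0xB3 = 10110011 (10xxxxxx ✓), payload 110011.
Byte 3: 0x9A = 10011010 (10xxxxxx ✓), payload 011010.
Byte 4: 0xAC = 10101100 (10xxxxxx ✓), payload 101100.
Concatenate: 000110011011010101100 = 0x336AC (21 bits → U+336AC).

U+336AC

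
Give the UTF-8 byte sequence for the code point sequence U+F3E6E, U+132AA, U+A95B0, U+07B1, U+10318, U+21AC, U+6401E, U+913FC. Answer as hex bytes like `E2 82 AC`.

U+F3E6E: 4-byte form → F3 B3 B9 AE.
U+132AA: 4-byte form → F0 93 8A AA.
U+A95B0: 4-byte form → F2 A9 96 B0.
U+07B1: 2-byte form → DE B1.
U+10318: 4-byte form → F0 90 8C 98.
U+21AC: 3-byte form → E2 86 AC.
U+6401E: 4-byte form → F1 A4 80 9E.
U+913FC: 4-byte form → F2 91 8F BC.
Concatenated (29 bytes): F3 B3 B9 AE F0 93 8A AA F2 A9 96 B0 DE B1 F0 90 8C 98 E2 86 AC F1 A4 80 9E F2 91 8F BC.

F3 B3 B9 AE F0 93 8A AA F2 A9 96 B0 DE B1 F0 90 8C 98 E2 86 AC F1 A4 80 9E F2 91 8F BC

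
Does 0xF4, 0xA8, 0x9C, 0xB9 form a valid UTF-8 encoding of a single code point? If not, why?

Leading byte 0xF4 = 11110100 → 4-byte form.
Payload = 0x128739, which exceeds U+10FFFF, the maximum Unicode code point. (Leading bytes F5–FF, or F4 followed by ≥ 0x90, are invalid.)

invalid (encodes a value above U+10FFFF)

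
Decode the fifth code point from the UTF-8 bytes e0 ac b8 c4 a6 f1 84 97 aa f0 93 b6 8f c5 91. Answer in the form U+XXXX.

Offset 0: leading byte 0xE0 = 11100000 → 3-byte char #1 = E0 AC B8.
Offset 3: leading byte 0xC4 = 11000100 → 2-byte char #2 = C4 A6.
Offset 5: leading byte 0xF1 = 11110001 → 4-byte char #3 = F1 84 97 AA.
Offset 9: leading byte 0xF0 = 11110000 → 4-byte char #4 = F0 93 B6 8F.
Offset 13: leading byte 0xC5 = 11000101 → 2-byte char #5 = C5 91.
Leading byte 0xC5 = 11000101 matches 110xxxxx → 2-byte sequence.
Byte 1: 0xC5 = 11000101, payload 00101 (5 bits).
Byte 2: 0x91 = 10010001 (10xxxxxx ✓), payload 010001.
Concatenate: 00101010001 = 0x151 (11 bits → U+0151).

U+0151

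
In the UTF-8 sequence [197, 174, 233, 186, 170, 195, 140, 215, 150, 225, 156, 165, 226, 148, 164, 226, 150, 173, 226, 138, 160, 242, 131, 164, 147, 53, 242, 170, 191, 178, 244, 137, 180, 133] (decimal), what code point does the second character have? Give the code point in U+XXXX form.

Offset 0: leading byte 0xC5 = 11000101 → 2-byte char #1 = C5 AE.
Offset 2: leading byte 0xE9 = 11101001 → 3-byte char #2 = E9 BA AA.
Leading byte 0xE9 = 11101001 matches 1110xxxx → 3-byte sequence.
Byte 1: 0xE9 = 11101001, payload 1001 (4 bits).
Byte 2: 0xBA = 10111010 (10xxxxxx ✓), payload 111010.
Byte 3: 0xAA = 10101010 (10xxxxxx ✓), payload 101010.
Concatenate: 1001111010101010 = 0x9EAA (16 bits → U+9EAA).

U+9EAA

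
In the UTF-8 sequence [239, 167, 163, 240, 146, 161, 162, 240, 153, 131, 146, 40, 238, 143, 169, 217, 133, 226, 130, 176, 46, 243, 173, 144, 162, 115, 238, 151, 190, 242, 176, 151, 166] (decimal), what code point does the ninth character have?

U+ED422

Offset 0: leading byte 0xEF = 11101111 → 3-byte char #1 = EF A7 A3.
Offset 3: leading byte 0xF0 = 11110000 → 4-byte char #2 = F0 92 A1 A2.
Offset 7: leading byte 0xF0 = 11110000 → 4-byte char #3 = F0 99 83 92.
Offset 11: leading byte 0x28 = 00101000 → 1-byte char #4 = 28.
Offset 12: leading byte 0xEE = 11101110 → 3-byte char #5 = EE 8F A9.
Offset 15: leading byte 0xD9 = 11011001 → 2-byte char #6 = D9 85.
Offset 17: leading byte 0xE2 = 11100010 → 3-byte char #7 = E2 82 B0.
Offset 20: leading byte 0x2E = 00101110 → 1-byte char #8 = 2E.
Offset 21: leading byte 0xF3 = 11110011 → 4-byte char #9 = F3 AD 90 A2.
Leading byte 0xF3 = 11110011 matches 11110xxx → 4-byte sequence.
Byte 1: 0xF3 = 11110011, payload 011 (3 bits).
Byte 2: 0xAD = 10101101 (10xxxxxx ✓), payload 101101.
Byte 3: 0x90 = 10010000 (10xxxxxx ✓), payload 010000.
Byte 4: 0xA2 = 10100010 (10xxxxxx ✓), payload 100010.
Concatenate: 011101101010000100010 = 0xED422 (21 bits → U+ED422).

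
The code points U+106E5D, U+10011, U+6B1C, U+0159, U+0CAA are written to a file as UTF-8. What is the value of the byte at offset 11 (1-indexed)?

1-indexed offset 11 is 0-indexed offset 10.
U+106E5D → 4-byte form F4 86 B9 9D at offsets 0–3.
U+10011 → 4-byte form F0 90 80 91 at offsets 4–7.
U+6B1C → 3-byte form E6 AC 9C at offsets 8–10.
Offset 10 falls in char 3's range; it's byte 3 of E6 AC 9C = 0x9C.

0x9C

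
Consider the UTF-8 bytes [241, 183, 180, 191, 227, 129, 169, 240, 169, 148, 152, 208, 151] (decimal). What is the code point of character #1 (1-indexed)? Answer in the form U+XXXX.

U+77D3F

Offset 0: leading byte 0xF1 = 11110001 → 4-byte char #1 = F1 B7 B4 BF.
Leading byte 0xF1 = 11110001 matches 11110xxx → 4-byte sequence.
Byte 1: 0xF1 = 11110001, payload 001 (3 bits).
Byte 2: 0xB7 = 10110111 (10xxxxxx ✓), payload 110111.
Byte 3: 0xB4 = 10110100 (10xxxxxx ✓), payload 110100.
Byte 4: 0xBF = 10111111 (10xxxxxx ✓), payload 111111.
Concatenate: 001110111110100111111 = 0x77D3F (21 bits → U+77D3F).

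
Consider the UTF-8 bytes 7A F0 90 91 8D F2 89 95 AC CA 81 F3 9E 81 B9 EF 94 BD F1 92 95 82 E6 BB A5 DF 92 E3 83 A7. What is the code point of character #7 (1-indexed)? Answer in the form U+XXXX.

Offset 0: leading byte 0x7A = 01111010 → 1-byte char #1 = 7A.
Offset 1: leading byte 0xF0 = 11110000 → 4-byte char #2 = F0 90 91 8D.
Offset 5: leading byte 0xF2 = 11110010 → 4-byte char #3 = F2 89 95 AC.
Offset 9: leading byte 0xCA = 11001010 → 2-byte char #4 = CA 81.
Offset 11: leading byte 0xF3 = 11110011 → 4-byte char #5 = F3 9E 81 B9.
Offset 15: leading byte 0xEF = 11101111 → 3-byte char #6 = EF 94 BD.
Offset 18: leading byte 0xF1 = 11110001 → 4-byte char #7 = F1 92 95 82.
Leading byte 0xF1 = 11110001 matches 11110xxx → 4-byte sequence.
Byte 1: 0xF1 = 11110001, payload 001 (3 bits).
Byte 2: 0x92 = 10010010 (10xxxxxx ✓), payload 010010.
Byte 3: 0x95 = 10010101 (10xxxxxx ✓), payload 010101.
Byte 4: 0x82 = 10000010 (10xxxxxx ✓), payload 000010.
Concatenate: 001010010010101000010 = 0x52542 (21 bits → U+52542).

U+52542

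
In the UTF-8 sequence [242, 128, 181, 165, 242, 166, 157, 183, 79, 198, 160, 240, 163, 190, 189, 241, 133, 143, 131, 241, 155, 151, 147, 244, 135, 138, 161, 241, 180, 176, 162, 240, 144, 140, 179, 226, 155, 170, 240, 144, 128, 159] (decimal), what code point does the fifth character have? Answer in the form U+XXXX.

Offset 0: leading byte 0xF2 = 11110010 → 4-byte char #1 = F2 80 B5 A5.
Offset 4: leading byte 0xF2 = 11110010 → 4-byte char #2 = F2 A6 9D B7.
Offset 8: leading byte 0x4F = 01001111 → 1-byte char #3 = 4F.
Offset 9: leading byte 0xC6 = 11000110 → 2-byte char #4 = C6 A0.
Offset 11: leading byte 0xF0 = 11110000 → 4-byte char #5 = F0 A3 BE BD.
Leading byte 0xF0 = 11110000 matches 11110xxx → 4-byte sequence.
Byte 1: 0xF0 = 11110000, payload 000 (3 bits).
Byte 2: 0xA3 = 10100011 (10xxxxxx ✓), payload 100011.
Byte 3: 0xBE = 10111110 (10xxxxxx ✓), payload 111110.
Byte 4: 0xBD = 10111101 (10xxxxxx ✓), payload 111101.
Concatenate: 000100011111110111101 = 0x23FBD (21 bits → U+23FBD).

U+23FBD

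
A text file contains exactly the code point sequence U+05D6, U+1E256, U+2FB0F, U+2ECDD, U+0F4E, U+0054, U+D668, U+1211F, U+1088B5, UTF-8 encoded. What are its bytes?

U+05D6: 2-byte form → D7 96.
U+1E256: 4-byte form → F0 9E 89 96.
U+2FB0F: 4-byte form → F0 AF AC 8F.
U+2ECDD: 4-byte form → F0 AE B3 9D.
U+0F4E: 3-byte form → E0 BD 8E.
U+0054: 1-byte form → 54.
U+D668: 3-byte form → ED 99 A8.
U+1211F: 4-byte form → F0 92 84 9F.
U+1088B5: 4-byte form → F4 88 A2 B5.
Concatenated (29 bytes): D7 96 F0 9E 89 96 F0 AF AC 8F F0 AE B3 9D E0 BD 8E 54 ED 99 A8 F0 92 84 9F F4 88 A2 B5.

D7 96 F0 9E 89 96 F0 AF AC 8F F0 AE B3 9D E0 BD 8E 54 ED 99 A8 F0 92 84 9F F4 88 A2 B5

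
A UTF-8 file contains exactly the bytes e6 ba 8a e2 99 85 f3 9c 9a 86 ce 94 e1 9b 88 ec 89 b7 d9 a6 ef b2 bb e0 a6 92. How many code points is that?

Byte at offset 0: 0xE6 = 11100110 → 3-byte char (#1). Advance 3.
Byte at offset 3: 0xE2 = 11100010 → 3-byte char (#2). Advance 3.
Byte at offset 6: 0xF3 = 11110011 → 4-byte char (#3). Advance 4.
Byte at offset 10: 0xCE = 11001110 → 2-byte char (#4). Advance 2.
Byte at offset 12: 0xE1 = 11100001 → 3-byte char (#5). Advance 3.
Byte at offset 15: 0xEC = 11101100 → 3-byte char (#6). Advance 3.
Byte at offset 18: 0xD9 = 11011001 → 2-byte char (#7). Advance 2.
Byte at offset 20: 0xEF = 11101111 → 3-byte char (#8). Advance 3.
Byte at offset 23: 0xE0 = 11100000 → 3-byte char (#9). Advance 3.
Reached end at offset 26 after 9 code points.

9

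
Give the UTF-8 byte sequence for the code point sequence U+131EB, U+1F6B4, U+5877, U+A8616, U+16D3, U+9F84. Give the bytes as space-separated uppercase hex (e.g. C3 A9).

U+131EB: 4-byte form → F0 93 87 AB.
U+1F6B4: 4-byte form → F0 9F 9A B4.
U+5877: 3-byte form → E5 A1 B7.
U+A8616: 4-byte form → F2 A8 98 96.
U+16D3: 3-byte form → E1 9B 93.
U+9F84: 3-byte form → E9 BE 84.
Concatenated (21 bytes): F0 93 87 AB F0 9F 9A B4 E5 A1 B7 F2 A8 98 96 E1 9B 93 E9 BE 84.

F0 93 87 AB F0 9F 9A B4 E5 A1 B7 F2 A8 98 96 E1 9B 93 E9 BE 84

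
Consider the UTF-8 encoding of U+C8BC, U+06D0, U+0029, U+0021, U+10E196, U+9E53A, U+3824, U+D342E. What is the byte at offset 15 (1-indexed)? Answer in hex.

0xBA

1-indexed offset 15 is 0-indexed offset 14.
U+C8BC → 3-byte form EC A2 BC at offsets 0–2.
U+06D0 → 2-byte form DB 90 at offsets 3–4.
U+0029 → 1-byte form 29 at offsets 5–5.
U+0021 → 1-byte form 21 at offsets 6–6.
U+10E196 → 4-byte form F4 8E 86 96 at offsets 7–10.
U+9E53A → 4-byte form F2 9E 94 BA at offsets 11–14.
Offset 14 falls in char 6's range; it's byte 4 of F2 9E 94 BA = 0xBA.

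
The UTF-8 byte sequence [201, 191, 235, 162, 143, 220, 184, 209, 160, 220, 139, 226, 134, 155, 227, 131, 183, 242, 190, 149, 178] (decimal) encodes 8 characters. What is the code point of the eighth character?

Offset 0: leading byte 0xC9 = 11001001 → 2-byte char #1 = C9 BF.
Offset 2: leading byte 0xEB = 11101011 → 3-byte char #2 = EB A2 8F.
Offset 5: leading byte 0xDC = 11011100 → 2-byte char #3 = DC B8.
Offset 7: leading byte 0xD1 = 11010001 → 2-byte char #4 = D1 A0.
Offset 9: leading byte 0xDC = 11011100 → 2-byte char #5 = DC 8B.
Offset 11: leading byte 0xE2 = 11100010 → 3-byte char #6 = E2 86 9B.
Offset 14: leading byte 0xE3 = 11100011 → 3-byte char #7 = E3 83 B7.
Offset 17: leading byte 0xF2 = 11110010 → 4-byte char #8 = F2 BE 95 B2.
Leading byte 0xF2 = 11110010 matches 11110xxx → 4-byte sequence.
Byte 1: 0xF2 = 11110010, payload 010 (3 bits).
Byte 2: 0xBE = 10111110 (10xxxxxx ✓), payload 111110.
Byte 3: 0x95 = 10010101 (10xxxxxx ✓), payload 010101.
Byte 4: 0xB2 = 10110010 (10xxxxxx ✓), payload 110010.
Concatenate: 010111110010101110010 = 0xBE572 (21 bits → U+BE572).

U+BE572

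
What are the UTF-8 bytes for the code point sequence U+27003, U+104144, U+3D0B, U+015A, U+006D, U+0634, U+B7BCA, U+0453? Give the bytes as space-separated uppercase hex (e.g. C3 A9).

U+27003: 4-byte form → F0 A7 80 83.
U+104144: 4-byte form → F4 84 85 84.
U+3D0B: 3-byte form → E3 B4 8B.
U+015A: 2-byte form → C5 9A.
U+006D: 1-byte form → 6D.
U+0634: 2-byte form → D8 B4.
U+B7BCA: 4-byte form → F2 B7 AF 8A.
U+0453: 2-byte form → D1 93.
Concatenated (22 bytes): F0 A7 80 83 F4 84 85 84 E3 B4 8B C5 9A 6D D8 B4 F2 B7 AF 8A D1 93.

F0 A7 80 83 F4 84 85 84 E3 B4 8B C5 9A 6D D8 B4 F2 B7 AF 8A D1 93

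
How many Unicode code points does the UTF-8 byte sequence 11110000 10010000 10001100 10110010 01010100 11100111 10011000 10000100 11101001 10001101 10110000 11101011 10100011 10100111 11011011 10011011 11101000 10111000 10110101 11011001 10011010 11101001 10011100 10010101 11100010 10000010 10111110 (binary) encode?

10

Byte at offset 0: 0xF0 = 11110000 → 4-byte char (#1). Advance 4.
Byte at offset 4: 0x54 = 01010100 → 1-byte char (#2). Advance 1.
Byte at offset 5: 0xE7 = 11100111 → 3-byte char (#3). Advance 3.
Byte at offset 8: 0xE9 = 11101001 → 3-byte char (#4). Advance 3.
Byte at offset 11: 0xEB = 11101011 → 3-byte char (#5). Advance 3.
Byte at offset 14: 0xDB = 11011011 → 2-byte char (#6). Advance 2.
Byte at offset 16: 0xE8 = 11101000 → 3-byte char (#7). Advance 3.
Byte at offset 19: 0xD9 = 11011001 → 2-byte char (#8). Advance 2.
Byte at offset 21: 0xE9 = 11101001 → 3-byte char (#9). Advance 3.
Byte at offset 24: 0xE2 = 11100010 → 3-byte char (#10). Advance 3.
Reached end at offset 27 after 10 code points.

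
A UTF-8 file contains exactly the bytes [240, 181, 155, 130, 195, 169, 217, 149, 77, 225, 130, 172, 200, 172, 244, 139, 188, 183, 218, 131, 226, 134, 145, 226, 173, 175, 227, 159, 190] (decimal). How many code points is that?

Byte at offset 0: 0xF0 = 11110000 → 4-byte char (#1). Advance 4.
Byte at offset 4: 0xC3 = 11000011 → 2-byte char (#2). Advance 2.
Byte at offset 6: 0xD9 = 11011001 → 2-byte char (#3). Advance 2.
Byte at offset 8: 0x4D = 01001101 → 1-byte char (#4). Advance 1.
Byte at offset 9: 0xE1 = 11100001 → 3-byte char (#5). Advance 3.
Byte at offset 12: 0xC8 = 11001000 → 2-byte char (#6). Advance 2.
Byte at offset 14: 0xF4 = 11110100 → 4-byte char (#7). Advance 4.
Byte at offset 18: 0xDA = 11011010 → 2-byte char (#8). Advance 2.
Byte at offset 20: 0xE2 = 11100010 → 3-byte char (#9). Advance 3.
Byte at offset 23: 0xE2 = 11100010 → 3-byte char (#10). Advance 3.
Byte at offset 26: 0xE3 = 11100011 → 3-byte char (#11). Advance 3.
Reached end at offset 29 after 11 code points.

11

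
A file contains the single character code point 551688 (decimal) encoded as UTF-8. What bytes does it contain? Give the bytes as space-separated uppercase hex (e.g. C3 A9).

U+86B08 = 0x86B08 = 551688 decimal. In range U+10000–U+10FFFF → 4-byte form: 11110xxx 10xxxxxx 10xxxxxx 10xxxxxx.
Binary (21 bits): 010000110101100001000.
Split 3+6+6+6: 010 | 000110 | 101100 | 001000.
Byte 1: 11110010 = 0xF2.
Byte 2: 10000110 = 0x86.
Byte 3: 10101100 = 0xAC.
Byte 4: 10001000 = 0x88.

F2 86 AC 88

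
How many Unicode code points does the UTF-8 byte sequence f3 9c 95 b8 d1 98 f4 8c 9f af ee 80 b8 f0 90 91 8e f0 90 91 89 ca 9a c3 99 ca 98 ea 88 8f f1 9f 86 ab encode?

Byte at offset 0: 0xF3 = 11110011 → 4-byte char (#1). Advance 4.
Byte at offset 4: 0xD1 = 11010001 → 2-byte char (#2). Advance 2.
Byte at offset 6: 0xF4 = 11110100 → 4-byte char (#3). Advance 4.
Byte at offset 10: 0xEE = 11101110 → 3-byte char (#4). Advance 3.
Byte at offset 13: 0xF0 = 11110000 → 4-byte char (#5). Advance 4.
Byte at offset 17: 0xF0 = 11110000 → 4-byte char (#6). Advance 4.
Byte at offset 21: 0xCA = 11001010 → 2-byte char (#7). Advance 2.
Byte at offset 23: 0xC3 = 11000011 → 2-byte char (#8). Advance 2.
Byte at offset 25: 0xCA = 11001010 → 2-byte char (#9). Advance 2.
Byte at offset 27: 0xEA = 11101010 → 3-byte char (#10). Advance 3.
Byte at offset 30: 0xF1 = 11110001 → 4-byte char (#11). Advance 4.
Reached end at offset 34 after 11 code points.

11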